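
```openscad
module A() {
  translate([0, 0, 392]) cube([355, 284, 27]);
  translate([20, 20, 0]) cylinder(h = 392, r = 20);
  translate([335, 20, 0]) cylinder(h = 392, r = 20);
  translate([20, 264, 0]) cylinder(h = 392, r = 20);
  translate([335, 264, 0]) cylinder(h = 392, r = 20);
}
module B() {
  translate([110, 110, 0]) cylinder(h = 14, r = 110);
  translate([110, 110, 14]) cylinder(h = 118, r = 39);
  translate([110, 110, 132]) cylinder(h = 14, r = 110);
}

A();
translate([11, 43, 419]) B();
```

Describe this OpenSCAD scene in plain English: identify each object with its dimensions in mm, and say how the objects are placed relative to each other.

A is a four-legged stool. The seat is a 355×284×27 mm slab whose top surface is at z = 419 mm; four round legs, each 40 mm in diameter, run from the floor (z = 0) to the underside of the seat, each leg's axis is inset half a diameter from the nearest pair of seat edges (so the leg's bounding box is flush with the corner).

B is a spool: two coaxial disc flanges of radius 110 mm and thickness 14 mm, joined by a core cylinder of radius 39 mm and height 118 mm. The lower flange rests on z = 0 and the three cylinders share a vertical axis.

The spool is on top of the stool.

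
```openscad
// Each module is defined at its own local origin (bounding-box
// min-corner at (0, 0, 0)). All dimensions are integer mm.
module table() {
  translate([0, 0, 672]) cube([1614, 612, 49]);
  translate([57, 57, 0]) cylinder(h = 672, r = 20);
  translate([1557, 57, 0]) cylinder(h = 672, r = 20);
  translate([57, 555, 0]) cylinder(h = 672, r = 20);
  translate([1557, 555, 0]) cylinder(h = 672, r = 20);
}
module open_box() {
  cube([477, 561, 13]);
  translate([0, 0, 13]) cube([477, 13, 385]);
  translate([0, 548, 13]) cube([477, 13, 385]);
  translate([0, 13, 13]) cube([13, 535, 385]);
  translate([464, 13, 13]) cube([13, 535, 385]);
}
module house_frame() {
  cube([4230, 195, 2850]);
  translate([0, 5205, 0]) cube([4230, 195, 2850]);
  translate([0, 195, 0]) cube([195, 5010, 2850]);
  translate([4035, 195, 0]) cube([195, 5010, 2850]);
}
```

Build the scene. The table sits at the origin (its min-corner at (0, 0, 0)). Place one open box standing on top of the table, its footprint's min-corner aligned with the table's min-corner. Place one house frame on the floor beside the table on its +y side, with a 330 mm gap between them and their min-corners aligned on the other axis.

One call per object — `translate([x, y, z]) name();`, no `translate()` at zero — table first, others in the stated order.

table();
translate([0, 0, 721]) open_box();
translate([0, 942, 0]) house_frame();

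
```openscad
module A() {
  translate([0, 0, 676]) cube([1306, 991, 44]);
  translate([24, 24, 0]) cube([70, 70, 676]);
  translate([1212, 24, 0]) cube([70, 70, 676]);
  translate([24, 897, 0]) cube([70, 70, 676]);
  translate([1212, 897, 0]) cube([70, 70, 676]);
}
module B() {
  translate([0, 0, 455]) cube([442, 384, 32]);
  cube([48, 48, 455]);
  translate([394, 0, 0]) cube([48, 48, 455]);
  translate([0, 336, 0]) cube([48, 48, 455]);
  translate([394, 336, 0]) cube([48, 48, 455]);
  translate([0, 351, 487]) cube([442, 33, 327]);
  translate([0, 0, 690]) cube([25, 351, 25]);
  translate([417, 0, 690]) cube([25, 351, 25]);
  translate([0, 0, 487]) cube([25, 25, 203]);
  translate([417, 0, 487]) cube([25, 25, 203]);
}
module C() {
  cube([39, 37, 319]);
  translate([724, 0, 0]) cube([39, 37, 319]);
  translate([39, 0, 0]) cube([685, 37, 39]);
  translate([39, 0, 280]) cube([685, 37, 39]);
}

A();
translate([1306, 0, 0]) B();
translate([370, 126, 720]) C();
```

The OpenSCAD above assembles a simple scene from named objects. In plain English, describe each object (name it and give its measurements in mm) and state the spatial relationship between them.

A is a rectangular dining table. The top is 1306×991×44 mm with its upper surface at z = 720 mm. It stands on four 70×70 mm square legs, each inset 24 mm from the nearest pair of top edges, running from the floor to the underside of the top.

B is a chair: 442×384 mm seat, 32 mm thick, top at z = 487 mm, on four 48 mm square corner legs flush with the seat edges. A 33 mm thick backrest slab spans the full seat width, extending 327 mm above the seat top, its back face flush with the seat's +y edge. Two armrests of 25×25 mm section run along each side from the seat's front edge to the front of the backrest, top faces 228 mm above the seat top and outer faces flush with the seat's x-edges; a 25×25 mm post under the front of each armrest stands on the seat at the front corner.

C is a rectangular picture frame lying in the x–z plane (depth along y). The opening is 685 mm wide (x) by 241 mm tall (z), surrounded by a border 39 mm wide on all four sides. The frame is 37 mm deep and is made of two full-height vertical stiles with two horizontal rails fitted between them.

The chair is against the table's +x side, with their −y faces flush. The picture frame is on top of the table.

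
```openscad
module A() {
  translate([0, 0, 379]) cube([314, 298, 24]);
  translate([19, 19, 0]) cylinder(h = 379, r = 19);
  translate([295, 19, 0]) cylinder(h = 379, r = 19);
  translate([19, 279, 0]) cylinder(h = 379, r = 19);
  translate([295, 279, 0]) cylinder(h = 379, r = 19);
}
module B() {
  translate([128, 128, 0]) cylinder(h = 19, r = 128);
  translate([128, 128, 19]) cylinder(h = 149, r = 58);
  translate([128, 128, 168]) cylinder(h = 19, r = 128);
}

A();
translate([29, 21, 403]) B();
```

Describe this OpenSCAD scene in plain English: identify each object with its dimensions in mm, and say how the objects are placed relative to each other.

A is a four-legged stool. The seat is 314×298 mm, 24 mm thick, top at z = 403 mm. It stands on four round legs, each 38 mm in diameter, from z = 0 to the seat underside, each leg's axis is inset half a diameter from the nearest pair of seat edges (so the leg's bounding box is flush with the corner).

B is a spool: two coaxial disc flanges of radius 128 mm and thickness 19 mm, joined by a core cylinder of radius 58 mm and height 149 mm. The lower flange rests on z = 0 and the three cylinders share a vertical axis.

The spool is on top of the stool, centred.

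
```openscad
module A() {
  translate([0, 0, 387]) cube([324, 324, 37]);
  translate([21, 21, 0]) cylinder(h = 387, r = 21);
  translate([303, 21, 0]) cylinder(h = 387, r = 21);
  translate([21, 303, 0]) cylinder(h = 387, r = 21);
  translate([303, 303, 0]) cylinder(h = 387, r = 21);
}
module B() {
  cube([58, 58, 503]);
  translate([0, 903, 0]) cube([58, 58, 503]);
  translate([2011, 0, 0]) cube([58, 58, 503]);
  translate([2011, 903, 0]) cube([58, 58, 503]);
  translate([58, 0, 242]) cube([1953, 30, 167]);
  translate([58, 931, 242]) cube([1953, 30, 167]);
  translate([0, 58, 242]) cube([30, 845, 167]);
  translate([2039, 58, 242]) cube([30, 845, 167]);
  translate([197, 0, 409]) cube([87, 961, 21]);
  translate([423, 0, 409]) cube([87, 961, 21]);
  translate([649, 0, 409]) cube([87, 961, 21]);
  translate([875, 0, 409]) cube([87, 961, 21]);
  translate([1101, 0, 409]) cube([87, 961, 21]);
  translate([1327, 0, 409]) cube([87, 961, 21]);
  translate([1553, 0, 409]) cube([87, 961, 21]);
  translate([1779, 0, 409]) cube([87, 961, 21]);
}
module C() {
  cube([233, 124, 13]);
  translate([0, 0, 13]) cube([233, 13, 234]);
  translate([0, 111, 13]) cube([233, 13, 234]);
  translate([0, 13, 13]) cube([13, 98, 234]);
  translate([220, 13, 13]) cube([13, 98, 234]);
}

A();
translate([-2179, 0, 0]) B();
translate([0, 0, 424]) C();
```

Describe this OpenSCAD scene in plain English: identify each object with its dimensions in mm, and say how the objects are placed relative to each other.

A is a simple wooden stool: a rectangular seat 324 mm (x) by 324 mm (y), 37 mm thick, top face at z = 424 mm, on four round legs, each 42 mm in diameter. The legs rest on z = 0, each leg's axis is inset half a diameter from the nearest pair of seat edges (so the leg's bounding box is flush with the corner).

B is a bed frame 2069 mm long (x) by 961 mm wide (y). Four 58×58 mm corner posts, 503 mm tall, at the corners of the footprint. Four rails of 30 mm thickness and 167 mm height run between adjacent posts with their undersides at z = 242 mm, their outer faces flush with the outside of the frame (the two x-running rails run between the posts' inner faces; the two y-running rails run between the posts' inner faces). 8 slats, each 87 mm wide (x) and 21 mm thick, lie across the top of the two x-running rails, running the full 961 mm width of the frame in y; the slats are evenly spaced along x between the inner faces of the end posts with equal gaps (rounded down to the nearest mm) at the −x end and between each pair — any rounding remainder accumulates at the +x end.

C is an open-topped rectangular box: outside dimensions 233×124×247 mm, with a uniform wall and base thickness of 13 mm. The base is a full 233×124 slab on the floor; four walls sit on top of the base. The front and back walls (the −y and +y sides) span the full width; the two side walls fit between them.

The bed frame is on the floor beside the stool on its −x side. The open box is on top of the stool.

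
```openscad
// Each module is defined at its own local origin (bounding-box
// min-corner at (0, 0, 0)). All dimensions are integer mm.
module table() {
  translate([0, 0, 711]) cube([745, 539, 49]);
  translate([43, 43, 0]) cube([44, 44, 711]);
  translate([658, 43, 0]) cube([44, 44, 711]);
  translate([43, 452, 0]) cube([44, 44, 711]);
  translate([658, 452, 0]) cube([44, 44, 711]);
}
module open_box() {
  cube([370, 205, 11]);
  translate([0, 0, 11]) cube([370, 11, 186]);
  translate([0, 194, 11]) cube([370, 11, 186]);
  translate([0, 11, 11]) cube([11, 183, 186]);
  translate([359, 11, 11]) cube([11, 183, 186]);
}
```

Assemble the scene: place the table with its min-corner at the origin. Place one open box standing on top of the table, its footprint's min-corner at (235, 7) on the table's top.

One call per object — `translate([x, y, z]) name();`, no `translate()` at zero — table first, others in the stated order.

table();
translate([235, 7, 760]) open_box();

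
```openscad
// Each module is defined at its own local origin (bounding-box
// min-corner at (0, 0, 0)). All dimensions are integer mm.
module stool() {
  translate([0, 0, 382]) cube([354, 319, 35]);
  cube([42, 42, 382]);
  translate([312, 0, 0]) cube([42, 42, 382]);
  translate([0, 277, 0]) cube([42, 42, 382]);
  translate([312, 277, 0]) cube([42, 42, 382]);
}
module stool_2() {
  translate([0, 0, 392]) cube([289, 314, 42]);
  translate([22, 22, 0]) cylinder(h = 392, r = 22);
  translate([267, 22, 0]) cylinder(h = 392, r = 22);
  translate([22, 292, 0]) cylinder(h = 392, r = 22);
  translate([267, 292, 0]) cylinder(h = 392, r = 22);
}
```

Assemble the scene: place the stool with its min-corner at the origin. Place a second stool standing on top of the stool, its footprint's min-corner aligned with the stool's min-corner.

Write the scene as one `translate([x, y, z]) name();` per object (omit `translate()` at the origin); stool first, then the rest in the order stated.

stool();
translate([0, 0, 417]) stool_2();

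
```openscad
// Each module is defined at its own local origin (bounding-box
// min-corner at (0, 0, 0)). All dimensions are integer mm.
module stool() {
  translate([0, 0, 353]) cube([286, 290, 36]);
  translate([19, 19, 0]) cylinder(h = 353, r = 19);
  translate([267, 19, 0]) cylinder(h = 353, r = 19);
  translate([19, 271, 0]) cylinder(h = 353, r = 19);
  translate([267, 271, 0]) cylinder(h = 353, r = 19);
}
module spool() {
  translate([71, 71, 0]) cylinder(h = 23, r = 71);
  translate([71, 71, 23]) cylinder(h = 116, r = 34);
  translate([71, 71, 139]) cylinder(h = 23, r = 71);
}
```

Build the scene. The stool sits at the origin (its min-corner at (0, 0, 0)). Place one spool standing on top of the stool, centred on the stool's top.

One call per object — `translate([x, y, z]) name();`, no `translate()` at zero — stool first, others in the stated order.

stool();
translate([72, 74, 389]) spool();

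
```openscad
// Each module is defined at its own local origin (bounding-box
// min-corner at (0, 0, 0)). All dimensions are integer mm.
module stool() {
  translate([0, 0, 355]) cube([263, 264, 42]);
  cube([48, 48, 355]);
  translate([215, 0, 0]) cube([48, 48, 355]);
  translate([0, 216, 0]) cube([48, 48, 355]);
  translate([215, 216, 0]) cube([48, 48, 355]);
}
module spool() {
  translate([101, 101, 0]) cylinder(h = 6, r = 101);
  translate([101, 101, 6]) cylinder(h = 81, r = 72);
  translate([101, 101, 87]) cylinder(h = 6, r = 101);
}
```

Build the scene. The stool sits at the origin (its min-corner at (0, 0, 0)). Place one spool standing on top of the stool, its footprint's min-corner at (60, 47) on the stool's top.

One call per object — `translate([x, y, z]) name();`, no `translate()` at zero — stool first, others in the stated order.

stool();
translate([60, 47, 397]) spool();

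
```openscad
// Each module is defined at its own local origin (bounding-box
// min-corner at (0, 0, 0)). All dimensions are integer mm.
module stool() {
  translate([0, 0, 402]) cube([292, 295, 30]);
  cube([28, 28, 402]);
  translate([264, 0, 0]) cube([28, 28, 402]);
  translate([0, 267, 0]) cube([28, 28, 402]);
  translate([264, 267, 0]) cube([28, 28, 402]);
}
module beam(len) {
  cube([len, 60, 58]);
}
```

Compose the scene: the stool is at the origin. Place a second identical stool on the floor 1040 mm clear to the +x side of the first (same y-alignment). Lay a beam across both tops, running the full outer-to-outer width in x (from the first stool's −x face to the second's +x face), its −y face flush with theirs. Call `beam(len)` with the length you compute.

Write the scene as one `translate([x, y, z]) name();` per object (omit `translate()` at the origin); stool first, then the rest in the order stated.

stool();
translate([1332, 0, 0]) stool();
translate([0, 0, 432]) beam(1624);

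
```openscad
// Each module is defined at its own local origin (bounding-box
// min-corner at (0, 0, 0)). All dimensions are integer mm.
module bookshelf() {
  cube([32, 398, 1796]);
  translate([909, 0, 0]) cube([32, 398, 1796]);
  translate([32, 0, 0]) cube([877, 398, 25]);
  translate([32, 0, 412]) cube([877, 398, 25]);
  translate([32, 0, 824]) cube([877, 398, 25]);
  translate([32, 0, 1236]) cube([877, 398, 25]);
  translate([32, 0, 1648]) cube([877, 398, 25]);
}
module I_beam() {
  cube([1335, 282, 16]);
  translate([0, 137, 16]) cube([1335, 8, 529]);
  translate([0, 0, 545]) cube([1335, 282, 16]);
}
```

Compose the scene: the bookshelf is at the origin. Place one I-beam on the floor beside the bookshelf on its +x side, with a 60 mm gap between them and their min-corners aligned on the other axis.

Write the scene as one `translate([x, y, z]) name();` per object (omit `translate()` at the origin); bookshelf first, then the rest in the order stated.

bookshelf();
translate([1001, 0, 0]) I_beam();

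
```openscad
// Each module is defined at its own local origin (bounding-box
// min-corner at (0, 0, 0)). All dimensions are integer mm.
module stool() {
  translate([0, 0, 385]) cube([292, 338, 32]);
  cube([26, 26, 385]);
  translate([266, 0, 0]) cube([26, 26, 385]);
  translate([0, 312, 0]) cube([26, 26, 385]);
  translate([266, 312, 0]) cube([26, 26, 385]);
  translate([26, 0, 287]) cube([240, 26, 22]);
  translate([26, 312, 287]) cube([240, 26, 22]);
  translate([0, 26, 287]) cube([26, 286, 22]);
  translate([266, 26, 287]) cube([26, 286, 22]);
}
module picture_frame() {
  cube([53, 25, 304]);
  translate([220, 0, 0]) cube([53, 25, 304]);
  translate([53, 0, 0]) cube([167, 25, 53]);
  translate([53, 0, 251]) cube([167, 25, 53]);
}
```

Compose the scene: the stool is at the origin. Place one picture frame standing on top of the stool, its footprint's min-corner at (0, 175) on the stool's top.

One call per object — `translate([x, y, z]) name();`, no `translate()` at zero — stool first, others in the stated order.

stool();
translate([0, 175, 417]) picture_frame();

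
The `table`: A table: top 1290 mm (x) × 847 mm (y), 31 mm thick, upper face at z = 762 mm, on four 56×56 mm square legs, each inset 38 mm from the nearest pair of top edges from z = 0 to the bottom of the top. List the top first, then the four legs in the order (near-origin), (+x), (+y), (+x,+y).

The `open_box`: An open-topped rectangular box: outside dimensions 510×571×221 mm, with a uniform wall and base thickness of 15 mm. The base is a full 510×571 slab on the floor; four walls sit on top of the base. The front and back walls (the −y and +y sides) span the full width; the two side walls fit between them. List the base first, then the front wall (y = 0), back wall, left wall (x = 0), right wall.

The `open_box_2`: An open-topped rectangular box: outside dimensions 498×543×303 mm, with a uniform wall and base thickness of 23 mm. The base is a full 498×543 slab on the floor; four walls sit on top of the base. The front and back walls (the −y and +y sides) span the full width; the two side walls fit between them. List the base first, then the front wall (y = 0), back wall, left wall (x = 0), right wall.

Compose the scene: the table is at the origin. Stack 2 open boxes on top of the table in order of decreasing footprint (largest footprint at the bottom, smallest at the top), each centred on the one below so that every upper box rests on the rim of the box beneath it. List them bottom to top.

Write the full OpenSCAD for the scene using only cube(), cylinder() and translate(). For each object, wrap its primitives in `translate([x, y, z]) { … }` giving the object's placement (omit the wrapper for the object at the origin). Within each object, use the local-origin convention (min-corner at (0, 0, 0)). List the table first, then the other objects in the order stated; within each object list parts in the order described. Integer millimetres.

translate([0, 0, 731]) cube([1290, 847, 31]);
translate([38, 38, 0]) cube([56, 56, 731]);
translate([1196, 38, 0]) cube([56, 56, 731]);
translate([38, 753, 0]) cube([56, 56, 731]);
translate([1196, 753, 0]) cube([56, 56, 731]);
translate([390, 138, 762]) {
  cube([510, 571, 15]);
  translate([0, 0, 15]) cube([510, 15, 206]);
  translate([0, 556, 15]) cube([510, 15, 206]);
  translate([0, 15, 15]) cube([15, 541, 206]);
  translate([495, 15, 15]) cube([15, 541, 206]);
}
translate([396, 152, 983]) {
  cube([498, 543, 23]);
  translate([0, 0, 23]) cube([498, 23, 280]);
  translate([0, 520, 23]) cube([498, 23, 280]);
  translate([0, 23, 23]) cube([23, 497, 280]);
  translate([475, 23, 23]) cube([23, 497, 280]);
}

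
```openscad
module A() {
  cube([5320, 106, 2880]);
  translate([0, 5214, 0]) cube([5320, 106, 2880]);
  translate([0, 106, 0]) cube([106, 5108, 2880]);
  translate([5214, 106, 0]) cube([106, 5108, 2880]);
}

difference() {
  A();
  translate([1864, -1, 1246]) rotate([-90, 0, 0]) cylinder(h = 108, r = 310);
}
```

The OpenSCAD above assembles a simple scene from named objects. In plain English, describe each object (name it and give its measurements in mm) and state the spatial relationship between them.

A is the wall frame of a small rectangular building: four walls, each 2880 mm tall and 106 mm thick, enclosing a footprint 5320 mm (x) by 5320 mm (y) outside-to-outside, with no floor or roof. The front and back walls (the −y and +y sides) span the full width; the two side walls fit between them.

The house frame has a circular hole of radius 310 mm through its front wall, centred at (x = 1864, z = 1246).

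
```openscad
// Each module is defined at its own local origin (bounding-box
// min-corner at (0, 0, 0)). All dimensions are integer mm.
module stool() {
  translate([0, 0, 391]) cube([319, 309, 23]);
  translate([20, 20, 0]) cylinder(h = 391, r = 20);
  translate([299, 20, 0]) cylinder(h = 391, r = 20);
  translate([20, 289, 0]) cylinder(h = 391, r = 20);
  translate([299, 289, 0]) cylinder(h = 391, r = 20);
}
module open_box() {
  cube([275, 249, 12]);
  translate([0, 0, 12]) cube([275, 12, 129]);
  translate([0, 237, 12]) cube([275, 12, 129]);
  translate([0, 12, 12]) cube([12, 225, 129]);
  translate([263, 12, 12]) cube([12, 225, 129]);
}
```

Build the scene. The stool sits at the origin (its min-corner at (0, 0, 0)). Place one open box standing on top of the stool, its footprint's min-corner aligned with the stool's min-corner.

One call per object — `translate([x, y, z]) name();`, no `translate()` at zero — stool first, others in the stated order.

stool();
translate([0, 0, 414]) open_box();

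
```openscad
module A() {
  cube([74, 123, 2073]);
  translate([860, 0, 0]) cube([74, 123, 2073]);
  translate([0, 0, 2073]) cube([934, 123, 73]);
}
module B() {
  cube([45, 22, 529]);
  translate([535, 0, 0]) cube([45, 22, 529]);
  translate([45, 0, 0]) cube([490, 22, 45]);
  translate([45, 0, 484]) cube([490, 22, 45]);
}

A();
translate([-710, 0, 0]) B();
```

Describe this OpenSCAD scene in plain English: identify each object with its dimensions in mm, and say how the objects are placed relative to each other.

A is a rectangular door frame: two vertical jambs of 74×123 mm section, 2073 mm tall, with a clear opening 786 mm wide between their inner faces. A header 73 mm tall and 123 mm deep lies on top of the jambs and spans the full outside width.

B is a rectangular picture frame lying in the x–z plane (depth along y). The opening is 490 mm wide (x) by 439 mm tall (z), surrounded by a border 45 mm wide on all four sides. The frame is 22 mm deep and is made of two full-height vertical stiles with two horizontal rails fitted between them.

The picture frame is on the floor beside the door frame on its −x side.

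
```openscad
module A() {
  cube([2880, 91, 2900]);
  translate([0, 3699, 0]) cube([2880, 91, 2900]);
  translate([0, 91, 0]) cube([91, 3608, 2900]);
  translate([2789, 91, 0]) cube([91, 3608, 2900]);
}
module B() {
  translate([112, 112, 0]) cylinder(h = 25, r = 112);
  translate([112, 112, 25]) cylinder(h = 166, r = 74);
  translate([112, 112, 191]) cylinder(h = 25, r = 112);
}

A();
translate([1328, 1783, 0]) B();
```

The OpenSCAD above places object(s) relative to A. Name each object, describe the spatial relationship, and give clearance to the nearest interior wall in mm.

A is a house frame. B is a spool. The spool sits inside the house frame, centred. The clearance to the nearest interior wall is 1237 mm.

Clearances: x = 1237, y = 1692; minimum 1237 mm.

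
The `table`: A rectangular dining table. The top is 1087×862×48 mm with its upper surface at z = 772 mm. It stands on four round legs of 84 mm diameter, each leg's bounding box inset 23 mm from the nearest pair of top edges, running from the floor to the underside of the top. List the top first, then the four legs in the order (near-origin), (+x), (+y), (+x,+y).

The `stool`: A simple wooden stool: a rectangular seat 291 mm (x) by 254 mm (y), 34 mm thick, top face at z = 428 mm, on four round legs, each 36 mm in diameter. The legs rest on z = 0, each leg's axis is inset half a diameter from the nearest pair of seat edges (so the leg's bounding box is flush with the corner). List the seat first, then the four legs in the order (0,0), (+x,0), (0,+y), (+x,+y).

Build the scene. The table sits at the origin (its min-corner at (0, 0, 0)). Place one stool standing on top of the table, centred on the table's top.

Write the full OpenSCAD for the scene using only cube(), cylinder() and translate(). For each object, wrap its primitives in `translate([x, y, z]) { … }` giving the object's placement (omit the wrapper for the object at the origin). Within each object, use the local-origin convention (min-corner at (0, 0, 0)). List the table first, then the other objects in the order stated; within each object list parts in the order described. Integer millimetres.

translate([0, 0, 724]) cube([1087, 862, 48]);
translate([65, 65, 0]) cylinder(h = 724, r = 42);
translate([1022, 65, 0]) cylinder(h = 724, r = 42);
translate([65, 797, 0]) cylinder(h = 724, r = 42);
translate([1022, 797, 0]) cylinder(h = 724, r = 42);
translate([398, 304, 772]) {
  translate([0, 0, 394]) cube([291, 254, 34]);
  translate([18, 18, 0]) cylinder(h = 394, r = 18);
  translate([273, 18, 0]) cylinder(h = 394, r = 18);
  translate([18, 236, 0]) cylinder(h = 394, r = 18);
  translate([273, 236, 0]) cylinder(h = 394, r = 18);
}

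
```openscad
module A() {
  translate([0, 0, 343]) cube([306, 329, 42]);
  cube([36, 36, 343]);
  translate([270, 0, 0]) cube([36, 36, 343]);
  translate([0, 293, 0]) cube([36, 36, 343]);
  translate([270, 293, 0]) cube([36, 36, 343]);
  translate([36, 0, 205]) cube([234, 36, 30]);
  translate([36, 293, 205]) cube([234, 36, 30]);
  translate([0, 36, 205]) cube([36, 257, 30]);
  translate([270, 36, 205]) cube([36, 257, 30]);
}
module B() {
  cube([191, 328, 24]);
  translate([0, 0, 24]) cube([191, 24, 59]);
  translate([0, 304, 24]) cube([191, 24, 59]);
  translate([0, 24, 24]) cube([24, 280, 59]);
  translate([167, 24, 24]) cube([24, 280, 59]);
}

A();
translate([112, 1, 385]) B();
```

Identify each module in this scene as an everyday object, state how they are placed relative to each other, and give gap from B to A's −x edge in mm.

The open box's min-x is at 112; the stool's min-x is 0; gap = 112 mm.

A is a stool. B is an open box. The open box is on top of the stool. The gap from the open box to the stool's −x edge is 112 mm.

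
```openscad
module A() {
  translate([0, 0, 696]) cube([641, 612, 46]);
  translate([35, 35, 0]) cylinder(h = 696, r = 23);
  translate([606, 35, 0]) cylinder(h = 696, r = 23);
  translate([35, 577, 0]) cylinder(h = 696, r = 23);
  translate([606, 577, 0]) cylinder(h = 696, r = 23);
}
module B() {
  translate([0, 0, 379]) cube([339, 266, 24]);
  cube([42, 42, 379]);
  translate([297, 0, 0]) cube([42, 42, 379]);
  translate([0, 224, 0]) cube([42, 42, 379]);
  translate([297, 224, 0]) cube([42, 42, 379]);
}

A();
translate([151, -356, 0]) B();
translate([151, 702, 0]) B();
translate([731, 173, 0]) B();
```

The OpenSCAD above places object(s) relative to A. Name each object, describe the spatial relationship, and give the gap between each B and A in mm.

Each stool's nearest face is 90 mm from the table's bounding box.

A is a table. B is a stool. Three stools sit around the table at the −y, +y, +x sides. The gap between each stool and the table is 90 mm.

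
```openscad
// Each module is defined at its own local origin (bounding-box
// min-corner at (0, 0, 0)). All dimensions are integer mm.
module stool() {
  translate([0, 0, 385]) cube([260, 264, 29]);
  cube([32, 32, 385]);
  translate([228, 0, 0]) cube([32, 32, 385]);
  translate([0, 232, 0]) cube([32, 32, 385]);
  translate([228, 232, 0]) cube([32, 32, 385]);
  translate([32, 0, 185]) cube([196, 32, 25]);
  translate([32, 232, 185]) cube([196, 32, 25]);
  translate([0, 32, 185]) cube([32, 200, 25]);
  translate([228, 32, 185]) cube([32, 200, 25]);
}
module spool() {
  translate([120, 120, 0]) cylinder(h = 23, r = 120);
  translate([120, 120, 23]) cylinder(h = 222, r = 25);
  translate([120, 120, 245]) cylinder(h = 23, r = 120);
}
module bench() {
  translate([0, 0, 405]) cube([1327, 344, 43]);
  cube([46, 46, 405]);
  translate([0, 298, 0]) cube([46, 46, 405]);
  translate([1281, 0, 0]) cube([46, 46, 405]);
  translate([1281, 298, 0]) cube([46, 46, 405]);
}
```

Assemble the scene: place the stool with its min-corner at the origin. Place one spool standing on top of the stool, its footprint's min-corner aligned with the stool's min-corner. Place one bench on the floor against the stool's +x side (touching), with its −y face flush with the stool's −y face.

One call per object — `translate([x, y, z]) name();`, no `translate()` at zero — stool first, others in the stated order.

stool();
translate([0, 0, 414]) spool();
translate([260, 0, 0]) bench();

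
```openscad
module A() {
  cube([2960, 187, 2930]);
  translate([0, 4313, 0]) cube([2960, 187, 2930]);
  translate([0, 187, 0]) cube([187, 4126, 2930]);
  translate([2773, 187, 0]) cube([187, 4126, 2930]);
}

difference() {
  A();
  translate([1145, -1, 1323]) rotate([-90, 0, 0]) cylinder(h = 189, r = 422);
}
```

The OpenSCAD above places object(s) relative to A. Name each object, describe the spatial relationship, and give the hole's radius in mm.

The subtracted cylinder has r = 422 mm.

A is a house frame. The house frame has a circular hole through its front wall. The hole's radius is 422 mm.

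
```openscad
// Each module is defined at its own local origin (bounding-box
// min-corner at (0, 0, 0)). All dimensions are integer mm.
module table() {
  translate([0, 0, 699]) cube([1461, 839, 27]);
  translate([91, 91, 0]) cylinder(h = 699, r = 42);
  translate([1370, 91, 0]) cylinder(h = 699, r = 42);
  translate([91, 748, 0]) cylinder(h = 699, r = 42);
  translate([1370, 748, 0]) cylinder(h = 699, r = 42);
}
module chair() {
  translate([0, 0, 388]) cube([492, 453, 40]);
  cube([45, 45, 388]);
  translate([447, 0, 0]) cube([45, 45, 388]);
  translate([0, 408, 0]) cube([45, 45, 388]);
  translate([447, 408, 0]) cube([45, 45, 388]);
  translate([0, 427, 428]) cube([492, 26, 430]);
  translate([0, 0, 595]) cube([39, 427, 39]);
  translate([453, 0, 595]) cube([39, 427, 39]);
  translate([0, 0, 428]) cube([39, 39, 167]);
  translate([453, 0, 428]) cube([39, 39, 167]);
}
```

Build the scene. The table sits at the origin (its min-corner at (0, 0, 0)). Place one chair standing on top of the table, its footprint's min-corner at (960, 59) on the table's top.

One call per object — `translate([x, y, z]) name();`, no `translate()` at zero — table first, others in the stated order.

table();
translate([960, 59, 726]) chair();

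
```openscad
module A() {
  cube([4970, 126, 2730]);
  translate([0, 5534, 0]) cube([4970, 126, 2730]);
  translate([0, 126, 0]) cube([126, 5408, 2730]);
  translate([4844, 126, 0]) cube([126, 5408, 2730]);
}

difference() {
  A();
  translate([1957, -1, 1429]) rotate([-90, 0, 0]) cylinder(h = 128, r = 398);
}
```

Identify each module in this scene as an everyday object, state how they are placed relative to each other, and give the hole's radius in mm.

A is a house frame. The house frame has a circular hole through its front wall. The hole's radius is 398 mm.

The subtracted cylinder has r = 398 mm.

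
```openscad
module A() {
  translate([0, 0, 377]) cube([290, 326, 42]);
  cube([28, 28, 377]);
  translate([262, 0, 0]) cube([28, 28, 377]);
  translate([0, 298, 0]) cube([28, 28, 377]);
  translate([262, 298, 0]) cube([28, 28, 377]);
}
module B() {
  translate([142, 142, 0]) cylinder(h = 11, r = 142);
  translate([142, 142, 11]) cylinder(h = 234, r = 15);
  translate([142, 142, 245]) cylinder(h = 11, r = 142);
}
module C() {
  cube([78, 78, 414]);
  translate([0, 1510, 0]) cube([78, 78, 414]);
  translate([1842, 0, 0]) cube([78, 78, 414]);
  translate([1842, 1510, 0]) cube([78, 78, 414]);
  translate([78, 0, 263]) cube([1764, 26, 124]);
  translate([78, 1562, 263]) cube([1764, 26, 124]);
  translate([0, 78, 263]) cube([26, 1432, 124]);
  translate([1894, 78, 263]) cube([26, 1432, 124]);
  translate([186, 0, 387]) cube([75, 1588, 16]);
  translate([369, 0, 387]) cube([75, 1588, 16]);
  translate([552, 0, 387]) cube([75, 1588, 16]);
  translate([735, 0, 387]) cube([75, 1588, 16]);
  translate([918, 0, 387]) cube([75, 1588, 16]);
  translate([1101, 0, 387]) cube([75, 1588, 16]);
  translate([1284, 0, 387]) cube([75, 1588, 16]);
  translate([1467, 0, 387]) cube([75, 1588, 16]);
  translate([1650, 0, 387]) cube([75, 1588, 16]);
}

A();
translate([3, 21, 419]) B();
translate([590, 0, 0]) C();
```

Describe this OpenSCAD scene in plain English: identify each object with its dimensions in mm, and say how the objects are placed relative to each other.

A is a four-legged stool. The seat is a 290×326×42 mm slab whose top surface is at z = 419 mm; four square legs, each 28×28 mm in cross-section, run from the floor (z = 0) to the underside of the seat, each flush with a corner of the seat.

B is a spool: two coaxial disc flanges of radius 142 mm and thickness 11 mm, joined by a core cylinder of radius 15 mm and height 234 mm. The lower flange rests on z = 0 and the three cylinders share a vertical axis.

C is a bed frame 1920 mm long (x) by 1588 mm wide (y). Four 78×78 mm corner posts, 414 mm tall, at the corners of the footprint. Four rails of 26 mm thickness and 124 mm height run between adjacent posts with their undersides at z = 263 mm, their outer faces flush with the outside of the frame (the two x-running rails run between the posts' inner faces; the two y-running rails run between the posts' inner faces). 9 slats, each 75 mm wide (x) and 16 mm thick, lie across the top of the two x-running rails, running the full 1588 mm width of the frame in y; the slats are evenly spaced along x between the inner faces of the end posts with equal gaps (rounded down to the nearest mm) at the −x end and between each pair — any rounding remainder accumulates at the +x end.

The spool is on top of the stool, centred. The bed frame is on the floor beside the stool on its +x side.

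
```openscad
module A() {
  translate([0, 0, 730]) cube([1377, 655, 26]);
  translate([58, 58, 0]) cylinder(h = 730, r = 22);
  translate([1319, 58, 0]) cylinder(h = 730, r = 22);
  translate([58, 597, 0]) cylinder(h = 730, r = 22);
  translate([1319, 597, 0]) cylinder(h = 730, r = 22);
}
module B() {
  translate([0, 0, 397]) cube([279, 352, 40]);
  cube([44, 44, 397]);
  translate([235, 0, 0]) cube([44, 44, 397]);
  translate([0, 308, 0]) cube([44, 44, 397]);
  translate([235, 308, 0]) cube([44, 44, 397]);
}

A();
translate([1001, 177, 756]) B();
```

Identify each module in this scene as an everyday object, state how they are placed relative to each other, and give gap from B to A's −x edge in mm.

The stool's min-x is at 1001; the table's min-x is 0; gap = 1001 mm.

A is a table. B is a stool. The stool is on top of the table. The gap from the stool to the table's −x edge is 1001 mm.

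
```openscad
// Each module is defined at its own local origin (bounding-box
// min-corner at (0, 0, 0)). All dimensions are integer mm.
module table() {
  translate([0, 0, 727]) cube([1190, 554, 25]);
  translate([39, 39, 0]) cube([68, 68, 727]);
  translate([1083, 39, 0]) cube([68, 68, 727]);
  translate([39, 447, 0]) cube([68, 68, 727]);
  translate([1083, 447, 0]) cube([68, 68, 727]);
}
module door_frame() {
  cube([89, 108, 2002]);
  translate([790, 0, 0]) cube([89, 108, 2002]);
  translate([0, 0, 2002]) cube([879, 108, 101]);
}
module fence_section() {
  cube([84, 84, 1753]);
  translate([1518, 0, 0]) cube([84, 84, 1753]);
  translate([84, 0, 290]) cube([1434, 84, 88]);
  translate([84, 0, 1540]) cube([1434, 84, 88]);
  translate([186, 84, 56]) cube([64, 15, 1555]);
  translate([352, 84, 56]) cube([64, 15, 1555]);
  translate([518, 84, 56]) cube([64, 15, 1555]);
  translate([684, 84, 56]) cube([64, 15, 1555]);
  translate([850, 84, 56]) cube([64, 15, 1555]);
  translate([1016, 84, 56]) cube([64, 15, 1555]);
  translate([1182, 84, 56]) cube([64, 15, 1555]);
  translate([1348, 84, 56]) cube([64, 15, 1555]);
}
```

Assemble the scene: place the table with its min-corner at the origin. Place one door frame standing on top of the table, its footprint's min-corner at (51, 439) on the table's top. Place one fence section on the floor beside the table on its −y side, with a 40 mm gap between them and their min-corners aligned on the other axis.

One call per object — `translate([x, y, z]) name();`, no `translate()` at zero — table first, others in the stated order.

table();
translate([51, 439, 752]) door_frame();
translate([0, -139, 0]) fence_section();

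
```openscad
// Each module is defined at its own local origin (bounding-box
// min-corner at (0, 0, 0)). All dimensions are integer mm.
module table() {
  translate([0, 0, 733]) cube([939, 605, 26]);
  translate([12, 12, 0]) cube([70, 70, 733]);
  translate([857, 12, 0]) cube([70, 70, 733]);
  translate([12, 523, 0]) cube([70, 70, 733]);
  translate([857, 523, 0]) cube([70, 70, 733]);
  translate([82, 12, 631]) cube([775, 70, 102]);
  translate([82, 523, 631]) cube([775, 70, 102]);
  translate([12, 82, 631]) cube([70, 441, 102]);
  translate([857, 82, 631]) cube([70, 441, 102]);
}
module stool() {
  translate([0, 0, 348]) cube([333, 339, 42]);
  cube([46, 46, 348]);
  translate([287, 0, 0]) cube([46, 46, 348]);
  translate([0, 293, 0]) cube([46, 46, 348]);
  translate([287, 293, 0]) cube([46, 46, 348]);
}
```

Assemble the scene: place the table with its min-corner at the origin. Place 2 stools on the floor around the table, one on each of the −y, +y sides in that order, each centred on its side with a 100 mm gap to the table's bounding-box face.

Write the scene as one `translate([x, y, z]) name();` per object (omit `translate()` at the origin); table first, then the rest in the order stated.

table();
translate([303, -439, 0]) stool();
translate([303, 705, 0]) stool();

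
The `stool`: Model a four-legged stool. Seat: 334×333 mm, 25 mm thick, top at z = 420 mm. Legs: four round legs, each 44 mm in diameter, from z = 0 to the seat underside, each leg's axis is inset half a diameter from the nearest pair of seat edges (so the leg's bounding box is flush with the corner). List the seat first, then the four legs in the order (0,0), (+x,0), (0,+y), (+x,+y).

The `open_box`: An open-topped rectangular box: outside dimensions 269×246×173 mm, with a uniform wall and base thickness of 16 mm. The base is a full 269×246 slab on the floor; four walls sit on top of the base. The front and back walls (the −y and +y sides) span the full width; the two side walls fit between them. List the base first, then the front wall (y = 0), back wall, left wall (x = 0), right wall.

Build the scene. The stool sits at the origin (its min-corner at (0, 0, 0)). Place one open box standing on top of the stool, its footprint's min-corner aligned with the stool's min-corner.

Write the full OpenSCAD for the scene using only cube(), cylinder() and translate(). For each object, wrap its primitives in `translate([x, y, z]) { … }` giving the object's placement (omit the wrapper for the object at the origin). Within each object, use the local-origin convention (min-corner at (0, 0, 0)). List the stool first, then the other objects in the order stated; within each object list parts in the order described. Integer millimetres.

translate([0, 0, 395]) cube([334, 333, 25]);
translate([22, 22, 0]) cylinder(h = 395, r = 22);
translate([312, 22, 0]) cylinder(h = 395, r = 22);
translate([22, 311, 0]) cylinder(h = 395, r = 22);
translate([312, 311, 0]) cylinder(h = 395, r = 22);
translate([0, 0, 420]) {
  cube([269, 246, 16]);
  translate([0, 0, 16]) cube([269, 16, 157]);
  translate([0, 230, 16]) cube([269, 16, 157]);
  translate([0, 16, 16]) cube([16, 214, 157]);
  translate([253, 16, 16]) cube([16, 214, 157]);
}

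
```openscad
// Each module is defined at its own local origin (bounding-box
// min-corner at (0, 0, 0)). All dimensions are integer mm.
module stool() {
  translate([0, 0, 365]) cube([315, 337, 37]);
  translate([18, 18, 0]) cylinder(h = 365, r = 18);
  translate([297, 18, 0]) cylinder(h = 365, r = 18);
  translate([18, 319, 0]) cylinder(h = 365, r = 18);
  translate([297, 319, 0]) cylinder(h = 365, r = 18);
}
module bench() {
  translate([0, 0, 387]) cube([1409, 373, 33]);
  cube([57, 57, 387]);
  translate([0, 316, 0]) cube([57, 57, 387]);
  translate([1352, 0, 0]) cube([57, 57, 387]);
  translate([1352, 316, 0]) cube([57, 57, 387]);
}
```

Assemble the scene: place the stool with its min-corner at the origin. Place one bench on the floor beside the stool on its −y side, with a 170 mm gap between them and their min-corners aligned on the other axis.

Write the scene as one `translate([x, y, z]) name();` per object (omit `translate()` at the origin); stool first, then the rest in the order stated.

stool();
translate([0, -543, 0]) bench();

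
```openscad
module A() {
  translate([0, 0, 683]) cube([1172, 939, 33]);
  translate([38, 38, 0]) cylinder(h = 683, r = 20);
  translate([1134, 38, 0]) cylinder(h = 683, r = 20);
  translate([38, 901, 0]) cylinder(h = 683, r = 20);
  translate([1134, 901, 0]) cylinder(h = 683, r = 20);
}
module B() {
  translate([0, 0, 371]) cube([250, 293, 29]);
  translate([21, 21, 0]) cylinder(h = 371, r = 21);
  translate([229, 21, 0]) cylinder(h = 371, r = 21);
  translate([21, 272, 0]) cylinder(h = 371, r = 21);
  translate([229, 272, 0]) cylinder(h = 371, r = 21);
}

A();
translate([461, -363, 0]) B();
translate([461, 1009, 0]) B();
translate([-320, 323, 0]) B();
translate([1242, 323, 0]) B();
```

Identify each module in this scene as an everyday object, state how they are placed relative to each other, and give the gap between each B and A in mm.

Each stool's nearest face is 70 mm from the table's bounding box.

A is a table. B is a stool. Four stools sit around the table at the −y, +y, −x, +x sides. The gap between each stool and the table is 70 mm.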